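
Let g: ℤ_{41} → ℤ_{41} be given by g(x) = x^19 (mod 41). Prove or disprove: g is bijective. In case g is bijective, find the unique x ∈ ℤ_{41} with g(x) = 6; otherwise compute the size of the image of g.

34

Since 41 is prime, the nonzero elements of ℤ_{41} form a cyclic group of order 40.
As gcd(19, 40) = 1, raising to the 19th power is a bijection on this group: if u^19 ≡ v^19 then (uv^{−1})^19 = 1, and the only element of order dividing gcd(19, 40) = 1 is 1, so u = v.
With g(0) = 0 this makes g injective on all of ℤ_{41}, hence bijective (finite equal-size domain and codomain). In particular g is bijective.
Since g is bijective, we find the preimage of 6. The inverse of x ↦ x^19 on (ℤ_{41})^× is x ↦ x^19, because 19·19 = 361 = 9·40 + 1 ≡ 1 (mod 40) and x^{40} = 1 for x ≠ 0 (Fermat). So g⁻¹(6) = 6^19 mod 41.
Repeated squaring mod 41: 6^1 ≡ 6, 6^2 ≡ 6² = 36, 6^4 ≡ 36² = 1296 ≡ 25, 6^8 ≡ 25² = 625 ≡ 10, 6^16 ≡ 10² = 100 ≡ 18. Since 19 = 16 + 2 + 1, 6^19 ≡ 18·36·6: 18·36 = 648 ≡ 33, then 33·6 = 198 ≡ 34. So 6^19 ≡ 34 (mod 41).
Hence g⁻¹(6) = 34.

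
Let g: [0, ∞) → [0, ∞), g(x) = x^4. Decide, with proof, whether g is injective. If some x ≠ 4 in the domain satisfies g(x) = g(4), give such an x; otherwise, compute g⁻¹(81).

3

On [0, ∞), x ↦ x^4 is strictly increasing, so g(x_1) = g(x_2) forces x_1 = x_2. So g is injective.
Since x ↦ x^4 is strictly increasing on [0, ∞), it is injective there, so no x ≠ 4 in the domain has g(x) = g(4). We therefore compute g⁻¹(81) = 81^{1/4} = 3 (indeed 3^4 = 81).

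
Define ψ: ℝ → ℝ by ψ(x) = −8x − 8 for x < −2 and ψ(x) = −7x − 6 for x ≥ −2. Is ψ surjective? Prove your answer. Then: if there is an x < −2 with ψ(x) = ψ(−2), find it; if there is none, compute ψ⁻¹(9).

-17/8

Both pieces are strictly decreasing (slopes −8 and −7), so each is injective on its own interval.
The left piece maps (−∞, −2) onto (8, ∞); the right piece maps [−2, ∞) onto (−∞, 8].
These images together cover ℝ, so ψ is surjective.
Because the two images are disjoint, no x < −2 has ψ(x) = ψ(−2), so we compute ψ⁻¹(9): 9 lies in (8, ∞), so solve −8x − 8 = 9: x = (9 + 8)/(−8) = −17/8.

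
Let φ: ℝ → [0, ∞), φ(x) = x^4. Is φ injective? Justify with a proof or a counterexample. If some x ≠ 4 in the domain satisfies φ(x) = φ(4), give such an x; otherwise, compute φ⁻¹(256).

φ(4) = 256 = (−4)^4 = φ(−4) (since 4 is even), with 4 ≠ −4. So φ is not injective.
For the follow-up, such an x exists: taking x = −4 ∈ ℝ gives φ(−4) = 256 = φ(4) with −4 ≠ 4.

-4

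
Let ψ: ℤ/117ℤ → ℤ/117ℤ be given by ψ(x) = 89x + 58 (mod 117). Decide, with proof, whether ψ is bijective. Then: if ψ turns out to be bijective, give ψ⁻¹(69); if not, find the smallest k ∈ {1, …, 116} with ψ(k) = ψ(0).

79

If ψ(a) = ψ(b), then 89a ≡ 89b (mod 117). Because gcd(89, 117) = 1, we may cancel 89 to get a ≡ b (mod 117).
We now compute 89⁻¹ mod 117 explicitly. Euclid's algorithm: 117 = 1·89 + 28, 89 = 3·28 + 5, 28 = 5·5 + 3, 5 = 1·3 + 2, 3 = 1·2 + 1; back-substituting gives 1 = 71·89 − 54·117, so 89⁻¹ ≡ 71 (mod 117).
For any y ∈ ℤ/117ℤ, x = 71(y − 58) mod 117 satisfies ψ(x) = 89·71(y − 58) + 58 ≡ y (since 89·71 ≡ 1 mod 117). So every y has a preimage.
So ψ is bijective.
Since ψ is bijective, we find ψ⁻¹(69): we need 89x ≡ 69 − 58 ≡ 11 (mod 117). Using 89⁻¹ = 71: x ≡ 71·11 = 781 = 6·117 + 79, so x = 79.
Check: ψ(79) = 89·79 + 58 = 7089 = 60·117 + 69 ≡ 69 (mod 117).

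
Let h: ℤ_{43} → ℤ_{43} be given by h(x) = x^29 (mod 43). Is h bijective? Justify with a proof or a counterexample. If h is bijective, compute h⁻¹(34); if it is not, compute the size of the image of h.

Since 43 is prime, the nonzero elements of ℤ_{43} form a cyclic group of order 42.
As gcd(29, 42) = 1, raising to the 29th power is a bijection on this group: if a^29 ≡ b^29 then (ab^{−1})^29 = 1, and the only element of order dividing gcd(29, 42) = 1 is 1, so a = b.
With h(0) = 0 this makes h injective on all of ℤ_{43}, hence bijective (finite equal-size domain and codomain). In particular h is bijective.
Since h is bijective, we find the preimage of 34. The inverse of x ↦ x^29 on (ℤ_{43})^× is x ↦ x^29, because 29·29 = 841 = 20·42 + 1 ≡ 1 (mod 42) and x^{42} = 1 for x ≠ 0 (Fermat). So h⁻¹(34) = 34^29 mod 43.
Repeated squaring mod 43: 34^1 ≡ 34, 34^2 ≡ 34² = 1156 ≡ 38, 34^4 ≡ 38² = 1444 ≡ 25, 34^8 ≡ 25² = 625 ≡ 23, 34^16 ≡ 23² = 529 ≡ 13. Since 29 = 16 + 8 + 4 + 1, 34^29 ≡ 13·23·25·34: 13·23 = 299 ≡ 41, then 41·25 = 1025 ≡ 36, then 36·34 = 1224 ≡ 20. So 34^29 ≡ 20 (mod 43).
Hence h⁻¹(34) = 20.

20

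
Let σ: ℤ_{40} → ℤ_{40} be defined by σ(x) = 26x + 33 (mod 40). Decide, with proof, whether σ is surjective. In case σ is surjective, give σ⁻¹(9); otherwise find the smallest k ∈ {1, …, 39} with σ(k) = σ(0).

Recall: surjectivity means every element of the codomain has a preimage under σ.
Since gcd(26, 40) = 2, we have 26x ≡ 0 (mod 2) for all x, so σ(x) ≡ 1 (mod 2).
But 0 ≢ 1 (mod 2), so 0 ∈ ℤ_{40} has no preimage. Hence σ is not surjective.
Since σ is not surjective, we find the least positive k with σ(k) = σ(0): this means 26k ≡ 0 (mod 40), i.e. 40 ∣ 26k. Since gcd(26, 40) = 2, dividing through by 2 this holds exactly when 20 ∣ 13k, and as gcd(13, 20) = 1, exactly when 20 ∣ k.
The smallest positive such k is 20.

20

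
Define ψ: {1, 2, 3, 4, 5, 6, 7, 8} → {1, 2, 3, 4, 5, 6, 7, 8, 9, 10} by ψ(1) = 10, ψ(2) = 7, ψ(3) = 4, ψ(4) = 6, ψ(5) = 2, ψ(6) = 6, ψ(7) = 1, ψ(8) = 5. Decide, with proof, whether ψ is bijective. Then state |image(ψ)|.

7

ψ(4) = 6 = ψ(6) with 4 ≠ 6, so ψ is not injective, hence not bijective.
The image of ψ is {1, 2, 4, 5, 6, 7, 10}, which has 7 elements.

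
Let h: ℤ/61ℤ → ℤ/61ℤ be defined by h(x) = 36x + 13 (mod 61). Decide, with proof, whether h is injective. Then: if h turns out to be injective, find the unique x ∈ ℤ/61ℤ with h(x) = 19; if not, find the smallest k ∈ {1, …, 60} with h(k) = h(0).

51

If h(u) = h(v), then 36u ≡ 36v (mod 61). Because gcd(36, 61) = 1, we may cancel 36 to get u ≡ v (mod 61).
Hence h is injective.
We now compute 36⁻¹ mod 61 explicitly. Euclid's algorithm: 61 = 1·36 + 25, 36 = 1·25 + 11, 25 = 2·11 + 3, 11 = 3·3 + 2, 3 = 1·2 + 1; back-substituting gives 1 = 39·36 − 23·61, so 36⁻¹ ≡ 39 (mod 61).
Since h is injective, we compute h⁻¹(19): solve 36x + 13 ≡ 19 (mod 61), i.e. 36x ≡ 6 (mod 61).
Multiplying by 36⁻¹ = 39 gives x ≡ 39·6 = 234 = 3·61 + 51 ≡ 51 (mod 61).
Check: h(51) = 36·51 + 13 = 1849 = 30·61 + 19 ≡ 19 (mod 61).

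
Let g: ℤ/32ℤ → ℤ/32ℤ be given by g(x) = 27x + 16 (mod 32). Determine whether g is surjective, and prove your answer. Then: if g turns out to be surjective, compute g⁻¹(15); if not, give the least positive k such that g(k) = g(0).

13

By definition, g is surjective if every y in the codomain equals g(x) for some x in the domain.
Since gcd(27, 32) = 1, 27 is invertible modulo 32. Euclid's algorithm: 32 = 1·27 + 5, 27 = 5·5 + 2, 5 = 2·2 + 1; back-substituting gives 1 = 19·27 − 16·32, so 27⁻¹ ≡ 19 (mod 32).
For any y ∈ ℤ/32ℤ, x = 19(y − 16) mod 32 satisfies g(x) = 27·19(y − 16) + 16 ≡ y (since 27·19 ≡ 1 mod 32). So every y has a preimage.
Hence g is surjective.
Since g is surjective, we find g⁻¹(15): we need 27x ≡ 15 − 16 ≡ 31 (mod 32). Using 27⁻¹ = 19: x ≡ 19·31 = 589 = 18·32 + 13, so x = 13.
Check: g(13) = 27·13 + 16 = 367 = 11·32 + 15 ≡ 15 (mod 32).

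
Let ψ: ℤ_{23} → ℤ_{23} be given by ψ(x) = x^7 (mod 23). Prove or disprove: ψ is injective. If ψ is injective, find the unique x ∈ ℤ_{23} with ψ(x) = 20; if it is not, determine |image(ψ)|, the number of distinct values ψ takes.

17

Since 23 is prime, the nonzero elements of ℤ_{23} form a cyclic group of order 22.
As gcd(7, 22) = 1, raising to the 7th power is a bijection on this group: if a^7 ≡ b^7 then (ab^{−1})^7 = 1, and the only element of order dividing gcd(7, 22) = 1 is 1, so a = b.
With ψ(0) = 0 this makes ψ injective on all of ℤ_{23}, hence bijective (finite equal-size domain and codomain). In particular ψ is injective.
Since ψ is injective, we find the preimage of 20. The inverse of x ↦ x^7 on (ℤ_{23})^× is x ↦ x^19, because 7·19 = 133 = 6·22 + 1 ≡ 1 (mod 22) and x^{22} = 1 for x ≠ 0 (Fermat). So ψ⁻¹(20) = 20^19 mod 23.
Repeated squaring mod 23: 20^1 ≡ 20, 20^2 ≡ 20² = 400 ≡ 9, 20^4 ≡ 9² = 81 ≡ 12, 20^8 ≡ 12² = 144 ≡ 6, 20^16 ≡ 6² = 36 ≡ 13. Since 19 = 16 + 2 + 1, 20^19 ≡ 13·9·20: 13·9 = 117 ≡ 2, then 2·20 = 40 ≡ 17. So 20^19 ≡ 17 (mod 23).
Hence ψ⁻¹(20) = 17.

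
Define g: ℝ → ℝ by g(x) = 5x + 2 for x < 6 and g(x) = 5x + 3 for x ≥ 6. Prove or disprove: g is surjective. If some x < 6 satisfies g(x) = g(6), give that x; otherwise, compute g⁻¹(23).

21/5

Both pieces are strictly increasing (slopes 5 and 5), so each is injective on its own interval.
The left piece maps (−∞, 6) onto (−∞, 32); the right piece maps [6, ∞) onto [33, ∞).
The union (−∞, 32) ∪ [33, ∞) omits the interval between 32 and 33; in particular 32 has no preimage. So g is not surjective.
Because the two images are disjoint, no x < 6 has g(x) = g(6), so we compute g⁻¹(23): 23 lies in (−∞, 32), so solve 5x + 2 = 23: x = (23 − 2)/5 = 21/5.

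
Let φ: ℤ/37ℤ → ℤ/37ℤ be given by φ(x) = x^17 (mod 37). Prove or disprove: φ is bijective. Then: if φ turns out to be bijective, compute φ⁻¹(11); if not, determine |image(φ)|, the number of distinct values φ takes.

Since 37 is prime, the nonzero elements of ℤ/37ℤ form a cyclic group of order 36.
As gcd(17, 36) = 1, raising to the 17th power is a bijection on this group: if x_1^17 ≡ x_2^17 then (x_1x_2^{−1})^17 = 1, and the only element of order dividing gcd(17, 36) = 1 is 1, so x_1 = x_2.
With φ(0) = 0 this makes φ injective on all of ℤ/37ℤ, hence bijective (finite equal-size domain and codomain). In particular φ is bijective.
Since φ is bijective, we find the preimage of 11. The inverse of x ↦ x^17 on (ℤ/37ℤ)^× is x ↦ x^17, because 17·17 = 289 = 8·36 + 1 ≡ 1 (mod 36) and x^{36} = 1 for x ≠ 0 (Fermat). So φ⁻¹(11) = 11^17 mod 37.
Repeated squaring mod 37: 11^1 ≡ 11, 11^2 ≡ 11² = 121 ≡ 10, 11^4 ≡ 10² = 100 ≡ 26, 11^8 ≡ 26² = 676 ≡ 10, 11^16 ≡ 10² = 100 ≡ 26. Since 17 = 16 + 1, 11^17 ≡ 26·11: 26·11 = 286 ≡ 27. So 11^17 ≡ 27 (mod 37).
Hence φ⁻¹(11) = 27.

27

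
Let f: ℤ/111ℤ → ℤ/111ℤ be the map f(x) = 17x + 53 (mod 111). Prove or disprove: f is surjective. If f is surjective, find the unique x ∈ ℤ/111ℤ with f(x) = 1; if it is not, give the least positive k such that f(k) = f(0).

Recall: f is surjective if every y in the codomain equals f(x) for some x in the domain.
Since gcd(17, 111) = 1, 17 is invertible modulo 111. Euclid's algorithm: 111 = 6·17 + 9, 17 = 1·9 + 8, 9 = 1·8 + 1; back-substituting gives 1 = 98·17 − 15·111, so 17⁻¹ ≡ 98 (mod 111).
For any y ∈ ℤ/111ℤ, x = 98(y − 53) mod 111 satisfies f(x) = 17·98(y − 53) + 53 ≡ y (since 17·98 ≡ 1 mod 111). So every y has a preimage.
Thus f is surjective.
Since f is surjective, we find f⁻¹(1): we need 17x ≡ 1 − 53 ≡ 59 (mod 111). Using 17⁻¹ = 98: x ≡ 98·59 = 5782 = 52·111 + 10, so x = 10.
Check: f(10) = 17·10 + 53 = 223 = 2·111 + 1 ≡ 1 (mod 111).

10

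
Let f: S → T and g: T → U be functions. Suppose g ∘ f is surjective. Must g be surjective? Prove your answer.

surjective

Let c ∈ U. Since g ∘ f is surjective, some a ∈ S has g(f(a)) = c. Then b = f(a) ∈ T satisfies g(b) = c. So g is surjective.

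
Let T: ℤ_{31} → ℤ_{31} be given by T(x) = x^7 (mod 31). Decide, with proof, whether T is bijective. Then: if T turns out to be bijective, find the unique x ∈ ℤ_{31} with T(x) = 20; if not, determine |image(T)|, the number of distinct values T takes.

Since 31 is prime, the nonzero elements of ℤ_{31} form a cyclic group of order 30.
As gcd(7, 30) = 1, raising to the 7th power is a bijection on this group: if u^7 ≡ v^7 then (uv^{−1})^7 = 1, and the only element of order dividing gcd(7, 30) = 1 is 1, so u = v.
With T(0) = 0 this makes T injective on all of ℤ_{31}, hence bijective (finite equal-size domain and codomain). In particular T is bijective.
Since T is bijective, we find the preimage of 20. The inverse of x ↦ x^7 on (ℤ_{31})^× is x ↦ x^13, because 7·13 = 91 = 3·30 + 1 ≡ 1 (mod 30) and x^{30} = 1 for x ≠ 0 (Fermat). So T⁻¹(20) = 20^13 mod 31.
Repeated squaring mod 31: 20^1 ≡ 20, 20^2 ≡ 20² = 400 ≡ 28, 20^4 ≡ 28² = 784 ≡ 9, 20^8 ≡ 9² = 81 ≡ 19. Since 13 = 8 + 4 + 1, 20^13 ≡ 19·9·20: 19·9 = 171 ≡ 16, then 16·20 = 320 ≡ 10. So 20^13 ≡ 10 (mod 31).
Hence T⁻¹(20) = 10.

10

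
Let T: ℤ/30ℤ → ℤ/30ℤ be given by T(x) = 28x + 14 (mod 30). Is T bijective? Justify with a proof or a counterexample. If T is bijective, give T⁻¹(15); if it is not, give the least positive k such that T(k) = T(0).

We have gcd(28, 30) = 2 > 1. Taking a = 0 and b = 15: T(0) = 14 and T(15) = 28·15 + 14 = 434 ≡ 14 (mod 30).
So T(0) = T(15) while 0 ≠ 15, hence T is not injective, hence not bijective.
Since T is not bijective, we find the least positive k with T(k) = T(0): this means 28k ≡ 0 (mod 30), i.e. 30 ∣ 28k. Since gcd(28, 30) = 2, dividing through by 2 this holds exactly when 15 ∣ 14k, and as gcd(14, 15) = 1, exactly when 15 ∣ k.
The smallest positive such k is 15.

15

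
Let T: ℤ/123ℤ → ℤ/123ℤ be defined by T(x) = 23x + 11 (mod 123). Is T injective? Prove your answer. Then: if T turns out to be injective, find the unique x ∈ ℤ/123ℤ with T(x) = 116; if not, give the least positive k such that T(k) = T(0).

Recall that T is injective if T(a) = T(b) implies a = b.
If T(a) = T(b), then 23a ≡ 23b (mod 123). Because gcd(23, 123) = 1, we may cancel 23 to get a ≡ b (mod 123).
Hence T is injective.
We now compute 23⁻¹ mod 123 explicitly. Euclid's algorithm: 123 = 5·23 + 8, 23 = 2·8 + 7, 8 = 1·7 + 1; back-substituting gives 1 = 107·23 − 20·123, so 23⁻¹ ≡ 107 (mod 123).
Since T is injective, we compute T⁻¹(116): solve 23x + 11 ≡ 116 (mod 123), i.e. 23x ≡ 105 (mod 123).
Multiplying by 23⁻¹ = 107 gives x ≡ 107·105 = 11235 = 91·123 + 42 ≡ 42 (mod 123).
Check: T(42) = 23·42 + 11 = 977 = 7·123 + 116 ≡ 116 (mod 123).

42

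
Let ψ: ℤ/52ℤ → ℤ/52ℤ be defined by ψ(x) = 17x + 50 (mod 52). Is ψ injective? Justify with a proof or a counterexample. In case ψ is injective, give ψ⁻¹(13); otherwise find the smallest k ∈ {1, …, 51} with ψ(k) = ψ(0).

If ψ(s) = ψ(t), then 17s ≡ 17t (mod 52). Because gcd(17, 52) = 1, we may cancel 17 to get s ≡ t (mod 52).
Hence ψ is injective.
We now compute 17⁻¹ mod 52 explicitly. Euclid's algorithm: 52 = 3·17 + 1; back-substituting gives 1 = 49·17 − 16·52, so 17⁻¹ ≡ 49 (mod 52).
Since ψ is injective, we find ψ⁻¹(13): we need 17x ≡ 13 − 50 ≡ 15 (mod 52). Using 17⁻¹ = 49: x ≡ 49·15 = 735 = 14·52 + 7, so x = 7.
Check: ψ(7) = 17·7 + 50 = 169 = 3·52 + 13 ≡ 13 (mod 52).

7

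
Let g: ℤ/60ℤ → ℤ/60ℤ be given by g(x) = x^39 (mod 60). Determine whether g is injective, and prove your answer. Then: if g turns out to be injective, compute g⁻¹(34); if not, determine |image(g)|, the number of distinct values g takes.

g(0) = 0^39 = 0.
g(30): Repeated squaring mod 60: 30^1 ≡ 30, 30^2 ≡ 30² = 900 ≡ 0, 30^4 ≡ 0² = 0, 30^8 ≡ 0² = 0, 30^16 ≡ 0² = 0, 30^32 ≡ 0² = 0. Since 39 = 32 + 4 + 2 + 1, 30^39 ≡ 0·0·0·30: 0·0 = 0, then 0·0 = 0, then 0·30 = 0. So 30^39 ≡ 0 (mod 60).
So g(0) = g(30) = 0 while 0 ≠ 30, thus g is not injective.
Since g is not injective, we determine |image(g)|. Computing x^39 mod 60 for each x (by repeated squaring, reducing mod 60 at every step), the values g(0), g(1), …, g(59) are: 0, 1, 8, 27, 4, 5, 36, 43, 32, 9, 40, 11, 48, 37, 44, 15, 16, 53, 12, 19, 20, 21, 28, 47, 24, 25, 56, 3, 52, 29, 0, 31, 8, 57, 4, 35, 36, 13, 32, 39, 40, 41, 48, 7, 44, 45, 16, 23, 12, 49, 20, 51, 28, 17, 24, 55, 56, 33, 52, 59.
The distinct values are {0, 1, 3, 4, 5, 7, 8, 9, 11, 12, 13, 15, 16, 17, 19, 20, 21, 23, 24, 25, 27, 28, 29, 31, 32, 33, 35, 36, 37, 39, 40, 41, 43, 44, 45, 47, 48, 49, 51, 52, 53, 55, 56, 57, 59}; there are 45 of them.

45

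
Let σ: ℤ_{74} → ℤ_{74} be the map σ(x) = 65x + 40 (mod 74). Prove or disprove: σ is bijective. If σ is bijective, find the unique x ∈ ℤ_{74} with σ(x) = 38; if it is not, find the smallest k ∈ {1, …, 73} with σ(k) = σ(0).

Suppose σ(u) = σ(v) in ℤ_{74}. Then 65u + 40 ≡ 65v + 40 (mod 74), therefore 65(u − v) ≡ 0 (mod 74).
Since gcd(65, 74) = 1, 65 is invertible modulo 74, thus u − v ≡ 0 (mod 74), i.e. u = v.
We now compute 65⁻¹ mod 74 explicitly. Euclid's algorithm: 74 = 1·65 + 9, 65 = 7·9 + 2, 9 = 4·2 + 1; back-substituting gives 1 = 41·65 − 36·74, so 65⁻¹ ≡ 41 (mod 74).
Then y ↦ 41(y − 40) is a two-sided inverse to σ, so every y ∈ ℤ_{74} has a preimage.
Thus σ is bijective.
Since σ is bijective, we compute σ⁻¹(38): solve 65x + 40 ≡ 38 (mod 74), i.e. 65x ≡ 72 (mod 74).
Multiplying by 65⁻¹ = 41 gives x ≡ 41·72 = 2952 = 39·74 + 66 ≡ 66 (mod 74).
Check: σ(66) = 65·66 + 40 = 4330 = 58·74 + 38 ≡ 38 (mod 74).

66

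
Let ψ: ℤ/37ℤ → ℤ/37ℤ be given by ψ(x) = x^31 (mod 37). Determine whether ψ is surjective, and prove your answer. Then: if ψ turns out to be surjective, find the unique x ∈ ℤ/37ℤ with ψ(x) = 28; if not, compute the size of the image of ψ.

Since 37 is prime, the nonzero elements of ℤ/37ℤ form a cyclic group of order 36.
As gcd(31, 36) = 1, raising to the 31st power is a bijection on this group: if x_1^31 ≡ x_2^31 then (x_1x_2^{−1})^31 = 1, and the only element of order dividing gcd(31, 36) = 1 is 1, so x_1 = x_2.
With ψ(0) = 0 this makes ψ injective on all of ℤ/37ℤ, hence bijective (finite equal-size domain and codomain). In particular ψ is surjective.
Since ψ is surjective, we find the preimage of 28. The inverse of x ↦ x^31 on (ℤ/37ℤ)^× is x ↦ x^7, because 31·7 = 217 = 6·36 + 1 ≡ 1 (mod 36) and x^{36} = 1 for x ≠ 0 (Fermat). So ψ⁻¹(28) = 28^7 mod 37.
Repeated squaring mod 37: 28^1 ≡ 28, 28^2 ≡ 28² = 784 ≡ 7, 28^4 ≡ 7² = 49 ≡ 12. Since 7 = 4 + 2 + 1, 28^7 ≡ 12·7·28: 12·7 = 84 ≡ 10, then 10·28 = 280 ≡ 21. So 28^7 ≡ 21 (mod 37).
Hence ψ⁻¹(28) = 21.

21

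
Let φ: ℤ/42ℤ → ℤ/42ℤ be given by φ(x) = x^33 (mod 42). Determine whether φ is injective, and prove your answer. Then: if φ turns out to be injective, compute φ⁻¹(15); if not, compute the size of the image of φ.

φ(2): Repeated squaring mod 42: 2^1 ≡ 2, 2^2 ≡ 2² = 4, 2^4 ≡ 4² = 16, 2^8 ≡ 16² = 256 ≡ 4, 2^16 ≡ 4² = 16, 2^32 ≡ 16² = 256 ≡ 4. Since 33 = 32 + 1, 2^33 ≡ 4·2: 4·2 = 8. So 2^33 ≡ 8 (mod 42).
φ(8): Repeated squaring mod 42: 8^1 ≡ 8, 8^2 ≡ 8² = 64 ≡ 22, 8^4 ≡ 22² = 484 ≡ 22, 8^8 ≡ 22² = 484 ≡ 22, 8^16 ≡ 22² = 484 ≡ 22, 8^32 ≡ 22² = 484 ≡ 22. Since 33 = 32 + 1, 8^33 ≡ 22·8: 22·8 = 176 ≡ 8. So 8^33 ≡ 8 (mod 42).
So φ(2) = φ(8) = 8 while 2 ≠ 8, hence φ is not injective.
Since φ is not injective, we determine |image(φ)|. Computing x^33 mod 42 for each x (by repeated squaring, reducing mod 42 at every step), the values φ(0), φ(1), …, φ(41) are: 0, 1, 8, 27, 22, 41, 6, 7, 8, 15, 34, 29, 6, 13, 14, 15, 22, 41, 36, 13, 20, 21, 22, 29, 6, 1, 20, 27, 28, 29, 36, 13, 8, 27, 34, 35, 36, 1, 20, 15, 34, 41.
The distinct values are {0, 1, 6, 7, 8, 13, 14, 15, 20, 21, 22, 27, 28, 29, 34, 35, 36, 41}; there are 18 of them.

18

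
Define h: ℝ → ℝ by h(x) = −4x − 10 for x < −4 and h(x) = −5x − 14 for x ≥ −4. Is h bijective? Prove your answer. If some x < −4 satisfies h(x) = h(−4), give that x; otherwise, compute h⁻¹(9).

-19/4

Both pieces are strictly decreasing (slopes −4 and −5), so each is injective on its own interval.
The left piece maps (−∞, −4) onto (6, ∞); the right piece maps [−4, ∞) onto (−∞, 6].
Since 6 = 6, the images partition ℝ: h is injective and surjective, hence bijective.
Because the two images are disjoint, no x < −4 has h(x) = h(−4), so we compute h⁻¹(9): 9 lies in (6, ∞), so solve −4x − 10 = 9: x = (9 + 10)/(−4) = −19/4.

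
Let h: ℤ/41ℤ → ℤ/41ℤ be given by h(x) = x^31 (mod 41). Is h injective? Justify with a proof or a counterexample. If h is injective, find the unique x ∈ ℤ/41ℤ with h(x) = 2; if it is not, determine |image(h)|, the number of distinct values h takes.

Since 41 is prime, the nonzero elements of ℤ/41ℤ form a cyclic group of order 40.
As gcd(31, 40) = 1, raising to the 31st power is a bijection on this group: if s^31 ≡ t^31 then (st^{−1})^31 = 1, and the only element of order dividing gcd(31, 40) = 1 is 1, so s = t.
With h(0) = 0 this makes h injective on all of ℤ/41ℤ, hence bijective (finite equal-size domain and codomain). In particular h is injective.
Since h is injective, we find the preimage of 2. The inverse of x ↦ x^31 on (ℤ/41ℤ)^× is x ↦ x^31, because 31·31 = 961 = 24·40 + 1 ≡ 1 (mod 40) and x^{40} = 1 for x ≠ 0 (Fermat). So h⁻¹(2) = 2^31 mod 41.
Repeated squaring mod 41: 2^1 ≡ 2, 2^2 ≡ 2² = 4, 2^4 ≡ 4² = 16, 2^8 ≡ 16² = 256 ≡ 10, 2^16 ≡ 10² = 100 ≡ 18. Since 31 = 16 + 8 + 4 + 2 + 1, 2^31 ≡ 18·10·16·4·2: 18·10 = 180 ≡ 16, then 16·16 = 256 ≡ 10, then 10·4 = 40, then 40·2 = 80 ≡ 39. So 2^31 ≡ 39 (mod 41).
Hence h⁻¹(2) = 39.

39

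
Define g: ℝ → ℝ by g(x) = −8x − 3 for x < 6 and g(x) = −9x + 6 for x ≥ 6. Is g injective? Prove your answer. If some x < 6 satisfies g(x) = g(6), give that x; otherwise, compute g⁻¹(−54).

45/8

Both pieces are strictly decreasing (slopes −8 and −9), so each is injective on its own interval.
The left piece maps (−∞, 6) onto (−51, ∞); the right piece maps [6, ∞) onto (−∞, −48].
These images overlap. In particular g(6) = −48 (right piece), and solving −8x − 3 = −48 on the left piece gives x = 45/8 < 6.
So g(45/8) = g(6) with 45/8 ≠ 6, and g is not injective. This x = 45/8 is the requested value below 6.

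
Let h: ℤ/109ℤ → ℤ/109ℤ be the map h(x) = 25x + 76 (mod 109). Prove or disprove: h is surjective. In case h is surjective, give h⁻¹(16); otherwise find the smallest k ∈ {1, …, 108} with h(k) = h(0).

By definition, surjectivity means every element of the codomain has a preimage under h.
Since gcd(25, 109) = 1, 25 is invertible modulo 109. Euclid's algorithm: 109 = 4·25 + 9, 25 = 2·9 + 7, 9 = 1·7 + 2, 7 = 3·2 + 1; back-substituting gives 1 = 48·25 − 11·109, so 25⁻¹ ≡ 48 (mod 109).
Then y ↦ 48(y − 76) is a two-sided inverse to h, so every y ∈ ℤ/109ℤ has a preimage.
So h is surjective.
Since h is surjective, we find h⁻¹(16): we need 25x ≡ 16 − 76 ≡ 49 (mod 109). Using 25⁻¹ = 48: x ≡ 48·49 = 2352 = 21·109 + 63, so x = 63.
Check: h(63) = 25·63 + 76 = 1651 = 15·109 + 16 ≡ 16 (mod 109).

63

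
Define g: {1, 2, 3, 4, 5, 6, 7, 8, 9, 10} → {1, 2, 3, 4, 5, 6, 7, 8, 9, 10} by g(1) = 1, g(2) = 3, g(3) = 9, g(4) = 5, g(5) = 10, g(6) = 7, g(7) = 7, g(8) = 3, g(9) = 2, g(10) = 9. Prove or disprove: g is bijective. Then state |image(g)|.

7

g(6) = 7 = g(7) with 6 ≠ 7, so g is not injective, hence not bijective.
The image of g is {1, 2, 3, 5, 7, 9, 10}, which has 7 elements.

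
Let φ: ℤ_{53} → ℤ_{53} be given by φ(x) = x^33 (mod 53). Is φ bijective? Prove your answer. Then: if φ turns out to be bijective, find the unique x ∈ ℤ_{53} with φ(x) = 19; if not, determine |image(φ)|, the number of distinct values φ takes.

35

Since 53 is prime, the nonzero elements of ℤ_{53} form a cyclic group of order 52.
As gcd(33, 52) = 1, raising to the 33rd power is a bijection on this group: if s^33 ≡ t^33 then (st^{−1})^33 = 1, and the only element of order dividing gcd(33, 52) = 1 is 1, so s = t.
With φ(0) = 0 this makes φ injective on all of ℤ_{53}, hence bijective (finite equal-size domain and codomain). In particular φ is bijective.
Since φ is bijective, we find the preimage of 19. The inverse of x ↦ x^33 on (ℤ_{53})^× is x ↦ x^41, because 33·41 = 1353 = 26·52 + 1 ≡ 1 (mod 52) and x^{52} = 1 for x ≠ 0 (Fermat). So φ⁻¹(19) = 19^41 mod 53.
Repeated squaring mod 53: 19^1 ≡ 19, 19^2 ≡ 19² = 361 ≡ 43, 19^4 ≡ 43² = 1849 ≡ 47, 19^8 ≡ 47² = 2209 ≡ 36, 19^16 ≡ 36² = 1296 ≡ 24, 19^32 ≡ 24² = 576 ≡ 46. Since 41 = 32 + 8 + 1, 19^41 ≡ 46·36·19: 46·36 = 1656 ≡ 13, then 13·19 = 247 ≡ 35. So 19^41 ≡ 35 (mod 53).
Hence φ⁻¹(19) = 35.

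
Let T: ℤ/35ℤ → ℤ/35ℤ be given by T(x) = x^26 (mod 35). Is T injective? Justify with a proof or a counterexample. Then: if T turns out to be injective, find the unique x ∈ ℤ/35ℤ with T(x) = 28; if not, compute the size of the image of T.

12

T(1) = 1^26 = 1.
T(6): Repeated squaring mod 35: 6^1 ≡ 6, 6^2 ≡ 6² = 36 ≡ 1, 6^4 ≡ 1² = 1, 6^8 ≡ 1² = 1, 6^16 ≡ 1² = 1. Since 26 = 16 + 8 + 2, 6^26 ≡ 1·1·1: 1·1 = 1, then 1·1 = 1. So 6^26 ≡ 1 (mod 35).
So T(1) = T(6) = 1 while 1 ≠ 6, hence T is not injective.
Since T is not injective, we determine |image(T)|. Computing x^26 mod 35 for each x (by repeated squaring, reducing mod 35 at every step), the values T(0), T(1), …, T(34) are: 0, 1, 4, 9, 16, 25, 1, 14, 29, 11, 30, 16, 4, 29, 21, 15, 11, 9, 9, 11, 15, 21, 29, 4, 16, 30, 11, 29, 14, 1, 25, 16, 9, 4, 1.
The distinct values are {0, 1, 4, 9, 11, 14, 15, 16, 21, 25, 29, 30}; there are 12 of them.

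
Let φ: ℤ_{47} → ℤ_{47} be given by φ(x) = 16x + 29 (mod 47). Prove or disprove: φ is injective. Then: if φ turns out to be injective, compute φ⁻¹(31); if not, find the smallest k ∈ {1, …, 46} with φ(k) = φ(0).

6

Suppose φ(s) = φ(t) in ℤ_{47}. Then 16s + 29 ≡ 16t + 29 (mod 47), thus 16(s − t) ≡ 0 (mod 47).
Since gcd(16, 47) = 1, 16 is invertible modulo 47, so s − t ≡ 0 (mod 47), i.e. s = t.
Hence φ is injective.
We now compute 16⁻¹ mod 47 explicitly. Euclid's algorithm: 47 = 2·16 + 15, 16 = 1·15 + 1; back-substituting gives 1 = 3·16 − 1·47, so 16⁻¹ ≡ 3 (mod 47).
Since φ is injective, we find φ⁻¹(31): we need 16x ≡ 31 − 29 ≡ 2 (mod 47). Using 16⁻¹ = 3: x ≡ 3·2 = 6, so x = 6.
Check: φ(6) = 16·6 + 29 = 125 = 2·47 + 31 ≡ 31 (mod 47).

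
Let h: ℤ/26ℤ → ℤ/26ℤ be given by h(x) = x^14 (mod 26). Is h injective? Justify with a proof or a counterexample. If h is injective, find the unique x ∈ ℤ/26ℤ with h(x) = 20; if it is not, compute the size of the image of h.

h(12): Repeated squaring mod 26: 12^1 ≡ 12, 12^2 ≡ 12² = 144 ≡ 14, 12^4 ≡ 14² = 196 ≡ 14, 12^8 ≡ 14² = 196 ≡ 14. Since 14 = 8 + 4 + 2, 12^14 ≡ 14·14·14: 14·14 = 196 ≡ 14, then 14·14 = 196 ≡ 14. So 12^14 ≡ 14 (mod 26).
h(14): Repeated squaring mod 26: 14^1 ≡ 14, 14^2 ≡ 14² = 196 ≡ 14, 14^4 ≡ 14² = 196 ≡ 14, 14^8 ≡ 14² = 196 ≡ 14. Since 14 = 8 + 4 + 2, 14^14 ≡ 14·14·14: 14·14 = 196 ≡ 14, then 14·14 = 196 ≡ 14. So 14^14 ≡ 14 (mod 26).
So h(12) = h(14) = 14 while 12 ≠ 14, therefore h is not injective.
Since h is not injective, we determine |image(h)|. Computing x^14 mod 26 for each x (by repeated squaring, reducing mod 26 at every step), the values h(0), h(1), …, h(25) are: 0, 1, 4, 9, 16, 25, 10, 23, 12, 3, 22, 17, 14, 13, 14, 17, 22, 3, 12, 23, 10, 25, 16, 9, 4, 1.
The distinct values are {0, 1, 3, 4, 9, 10, 12, 13, 14, 16, 17, 22, 23, 25}; there are 14 of them.

14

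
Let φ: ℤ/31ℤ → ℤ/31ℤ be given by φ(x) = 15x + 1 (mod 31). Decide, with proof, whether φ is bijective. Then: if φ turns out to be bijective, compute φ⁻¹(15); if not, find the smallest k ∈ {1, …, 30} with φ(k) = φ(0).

If φ(s) = φ(t), then 15s ≡ 15t (mod 31). Because gcd(15, 31) = 1, we may cancel 15 to get s ≡ t (mod 31).
We now compute 15⁻¹ mod 31 explicitly. Euclid's algorithm: 31 = 2·15 + 1; back-substituting gives 1 = 29·15 − 14·31, so 15⁻¹ ≡ 29 (mod 31).
Then y ↦ 29(y − 1) is a two-sided inverse to φ, so every y ∈ ℤ/31ℤ has a preimage.
Therefore φ is bijective.
Since φ is bijective, we compute φ⁻¹(15): solve 15x + 1 ≡ 15 (mod 31), i.e. 15x ≡ 14 (mod 31).
Multiplying by 15⁻¹ = 29 gives x ≡ 29·14 = 406 = 13·31 + 3 ≡ 3 (mod 31).
Check: φ(3) = 15·3 + 1 = 46 = 1·31 + 15 ≡ 15 (mod 31).

3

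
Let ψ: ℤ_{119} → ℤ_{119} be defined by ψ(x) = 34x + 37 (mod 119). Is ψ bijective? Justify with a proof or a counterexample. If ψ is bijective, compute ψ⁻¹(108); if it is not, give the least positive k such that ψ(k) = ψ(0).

We have gcd(34, 119) = 17 > 1. Taking x_1 = 0 and x_2 = 7: ψ(0) = 37 and ψ(7) = 34·7 + 37 = 275 ≡ 37 (mod 119).
So ψ(0) = ψ(7) while 0 ≠ 7, therefore ψ is not injective, hence not bijective.
Since ψ is not bijective, we find the least positive k with ψ(k) = ψ(0): this means 34k ≡ 0 (mod 119), i.e. 119 ∣ 34k. Since gcd(34, 119) = 17, dividing through by 17 this holds exactly when 7 ∣ 2k, and as gcd(2, 7) = 1, exactly when 7 ∣ k.
The smallest positive such k is 7.

7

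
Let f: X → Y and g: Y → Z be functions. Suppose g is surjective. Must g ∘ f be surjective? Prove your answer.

not surjective

No. Take X = {1}, Y = Z = {1, 2, 3, 4, 5, 6}, f(1) = 1, and g = identity (surjective).
Then (g ∘ f)(1) = 1, and 6 ∈ Z has no preimage under g ∘ f, so g ∘ f is not surjective.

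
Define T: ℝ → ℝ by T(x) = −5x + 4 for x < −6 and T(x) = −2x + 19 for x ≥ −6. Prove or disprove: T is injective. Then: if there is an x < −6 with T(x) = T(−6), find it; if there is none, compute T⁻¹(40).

Both pieces are strictly decreasing (slopes −5 and −2), so each is injective on its own interval.
The left piece maps (−∞, −6) onto (34, ∞); the right piece maps [−6, ∞) onto (−∞, 31].
These images are disjoint, so no value is attained by both pieces. Hence T is injective.
Because the two images are disjoint, no x < −6 has T(x) = T(−6), so we compute T⁻¹(40): 40 lies in (34, ∞), so solve −5x + 4 = 40: x = (40 − 4)/(−5) = −36/5.

-36/5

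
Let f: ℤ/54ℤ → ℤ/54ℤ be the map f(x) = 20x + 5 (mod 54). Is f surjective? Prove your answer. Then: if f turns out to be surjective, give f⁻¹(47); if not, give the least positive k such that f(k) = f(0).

By definition, f is surjective if every y in the codomain equals f(x) for some x in the domain.
Since gcd(20, 54) = 2, we have 20x ≡ 0 (mod 2) for all x, so f(x) ≡ 1 (mod 2).
But 0 ≢ 1 (mod 2), so 0 ∈ ℤ/54ℤ has no preimage. Therefore f is not surjective.
Since f is not surjective, we find the least positive k with f(k) = f(0): this means 20k ≡ 0 (mod 54), i.e. 54 ∣ 20k. Since gcd(20, 54) = 2, dividing through by 2 this holds exactly when 27 ∣ 10k, and as gcd(10, 27) = 1, exactly when 27 ∣ k.
The smallest positive such k is 27.

27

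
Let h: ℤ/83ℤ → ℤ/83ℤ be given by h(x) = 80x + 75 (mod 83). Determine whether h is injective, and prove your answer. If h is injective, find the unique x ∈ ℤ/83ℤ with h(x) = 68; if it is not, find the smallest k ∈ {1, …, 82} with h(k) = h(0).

If h(a) = h(b), then 80a ≡ 80b (mod 83). Because gcd(80, 83) = 1, we may cancel 80 to get a ≡ b (mod 83).
Thus h is injective.
We now compute 80⁻¹ mod 83 explicitly. Euclid's algorithm: 83 = 1·80 + 3, 80 = 26·3 + 2, 3 = 1·2 + 1; back-substituting gives 1 = 55·80 − 53·83, so 80⁻¹ ≡ 55 (mod 83).
Since h is injective, we compute h⁻¹(68): solve 80x + 75 ≡ 68 (mod 83), i.e. 80x ≡ 76 (mod 83).
Multiplying by 80⁻¹ = 55 gives x ≡ 55·76 = 4180 = 50·83 + 30 ≡ 30 (mod 83).
Check: h(30) = 80·30 + 75 = 2475 = 29·83 + 68 ≡ 68 (mod 83).

30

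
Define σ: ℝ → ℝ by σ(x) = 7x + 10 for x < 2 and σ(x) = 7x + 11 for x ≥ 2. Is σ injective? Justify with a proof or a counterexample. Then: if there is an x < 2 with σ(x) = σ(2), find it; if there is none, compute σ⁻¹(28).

Both pieces are strictly increasing (slopes 7 and 7), so each is injective on its own interval.
The left piece maps (−∞, 2) onto (−∞, 24); the right piece maps [2, ∞) onto [25, ∞).
These images are disjoint, so no value is attained by both pieces. So σ is injective.
Because the two images are disjoint, no x < 2 has σ(x) = σ(2), so we compute σ⁻¹(28): 28 lies in [25, ∞), so solve 7x + 11 = 28: x = (28 − 11)/7 = 17/7.

17/7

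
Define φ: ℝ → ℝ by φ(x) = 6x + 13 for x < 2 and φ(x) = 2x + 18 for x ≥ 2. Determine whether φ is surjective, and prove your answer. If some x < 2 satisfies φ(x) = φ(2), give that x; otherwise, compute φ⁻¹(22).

3/2

Both pieces are strictly increasing (slopes 6 and 2), so each is injective on its own interval.
The left piece maps (−∞, 2) onto (−∞, 25); the right piece maps [2, ∞) onto [22, ∞).
The union (−∞, 25) ∪ [22, ∞) covers ℝ, so φ is surjective.
For the follow-up: the images overlap, so an x < 2 with φ(x) = φ(2) exists. φ(2) = 22; solving 6x + 13 = 22 for x < 2 gives x = (22 − 13)/6 = 3/2.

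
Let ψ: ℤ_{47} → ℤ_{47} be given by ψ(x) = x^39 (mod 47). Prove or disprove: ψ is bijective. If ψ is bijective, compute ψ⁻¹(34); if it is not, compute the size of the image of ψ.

Since 47 is prime, the nonzero elements of ℤ_{47} form a cyclic group of order 46.
As gcd(39, 46) = 1, raising to the 39th power is a bijection on this group: if a^39 ≡ b^39 then (ab^{−1})^39 = 1, and the only element of order dividing gcd(39, 46) = 1 is 1, so a = b.
With ψ(0) = 0 this makes ψ injective on all of ℤ_{47}, hence bijective (finite equal-size domain and codomain). In particular ψ is bijective.
Since ψ is bijective, we find the preimage of 34. The inverse of x ↦ x^39 on (ℤ_{47})^× is x ↦ x^13, because 39·13 = 507 = 11·46 + 1 ≡ 1 (mod 46) and x^{46} = 1 for x ≠ 0 (Fermat). So ψ⁻¹(34) = 34^13 mod 47.
Repeated squaring mod 47: 34^1 ≡ 34, 34^2 ≡ 34² = 1156 ≡ 28, 34^4 ≡ 28² = 784 ≡ 32, 34^8 ≡ 32² = 1024 ≡ 37. Since 13 = 8 + 4 + 1, 34^13 ≡ 37·32·34: 37·32 = 1184 ≡ 9, then 9·34 = 306 ≡ 24. So 34^13 ≡ 24 (mod 47).
Hence ψ⁻¹(34) = 24.

24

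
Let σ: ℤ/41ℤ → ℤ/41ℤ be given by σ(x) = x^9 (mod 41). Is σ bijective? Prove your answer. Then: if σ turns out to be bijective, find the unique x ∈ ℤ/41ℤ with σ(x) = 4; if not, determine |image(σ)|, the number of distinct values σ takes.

31

Since 41 is prime, the nonzero elements of ℤ/41ℤ form a cyclic group of order 40.
As gcd(9, 40) = 1, raising to the 9th power is a bijection on this group: if s^9 ≡ t^9 then (st^{−1})^9 = 1, and the only element of order dividing gcd(9, 40) = 1 is 1, so s = t.
With σ(0) = 0 this makes σ injective on all of ℤ/41ℤ, hence bijective (finite equal-size domain and codomain). In particular σ is bijective.
Since σ is bijective, we find the preimage of 4. The inverse of x ↦ x^9 on (ℤ/41ℤ)^× is x ↦ x^9, because 9·9 = 81 = 2·40 + 1 ≡ 1 (mod 40) and x^{40} = 1 for x ≠ 0 (Fermat). So σ⁻¹(4) = 4^9 mod 41.
Repeated squaring mod 41: 4^1 ≡ 4, 4^2 ≡ 4² = 16, 4^4 ≡ 16² = 256 ≡ 10, 4^8 ≡ 10² = 100 ≡ 18. Since 9 = 8 + 1, 4^9 ≡ 18·4: 18·4 = 72 ≡ 31. So 4^9 ≡ 31 (mod 41).
Hence σ⁻¹(4) = 31.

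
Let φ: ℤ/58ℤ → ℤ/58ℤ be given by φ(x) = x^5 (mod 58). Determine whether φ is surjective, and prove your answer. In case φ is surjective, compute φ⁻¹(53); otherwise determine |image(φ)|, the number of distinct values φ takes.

Computing x^5 mod 58 for each x (by repeated squaring, reducing mod 58 at every step), the values φ(0), φ(1), …, φ(57) are: 0, 1, 32, 11, 38, 51, 4, 45, 56, 5, 8, 43, 12, 35, 48, 39, 52, 17, 44, 21, 24, 31, 42, 25, 36, 49, 18, 55, 28, 29, 30, 3, 40, 9, 22, 33, 16, 27, 34, 37, 14, 41, 6, 19, 10, 23, 46, 15, 50, 53, 2, 13, 54, 7, 20, 47, 26, 57.
Every element of ℤ/58ℤ appears exactly once in this list, so φ is a bijection, and in particular surjective.
Since φ is surjective, we read off the preimage of 53 from the same table: φ(49) = 53, so φ⁻¹(53) = 49.

49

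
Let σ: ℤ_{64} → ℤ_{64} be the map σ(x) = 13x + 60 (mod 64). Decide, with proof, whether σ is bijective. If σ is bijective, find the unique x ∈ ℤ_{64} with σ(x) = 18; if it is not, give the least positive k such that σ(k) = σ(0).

Recall: injectivity means: for all x_1, x_2 in the domain, σ(x_1) = σ(x_2) implies x_1 = x_2.
If σ(x_1) = σ(x_2), then 13x_1 ≡ 13x_2 (mod 64). Because gcd(13, 64) = 1, we may cancel 13 to get x_1 ≡ x_2 (mod 64).
We now compute 13⁻¹ mod 64 explicitly. Euclid's algorithm: 64 = 4·13 + 12, 13 = 1·12 + 1; back-substituting gives 1 = 5·13 − 1·64, so 13⁻¹ ≡ 5 (mod 64).
For any y ∈ ℤ_{64}, x = 5(y − 60) mod 64 satisfies σ(x) = 13·5(y − 60) + 60 ≡ y (since 13·5 ≡ 1 mod 64). So every y has a preimage.
Therefore σ is bijective.
Since σ is bijective, we find σ⁻¹(18): we need 13x ≡ 18 − 60 ≡ 22 (mod 64). Using 13⁻¹ = 5: x ≡ 5·22 = 110 = 1·64 + 46, so x = 46.
Check: σ(46) = 13·46 + 60 = 658 = 10·64 + 18 ≡ 18 (mod 64).

46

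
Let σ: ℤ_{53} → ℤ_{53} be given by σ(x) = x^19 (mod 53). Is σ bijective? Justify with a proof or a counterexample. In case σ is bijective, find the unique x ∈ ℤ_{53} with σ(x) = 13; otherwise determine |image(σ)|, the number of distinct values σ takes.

16

Since 53 is prime, the nonzero elements of ℤ_{53} form a cyclic group of order 52.
As gcd(19, 52) = 1, raising to the 19th power is a bijection on this group: if s^19 ≡ t^19 then (st^{−1})^19 = 1, and the only element of order dividing gcd(19, 52) = 1 is 1, so s = t.
With σ(0) = 0 this makes σ injective on all of ℤ_{53}, hence bijective (finite equal-size domain and codomain). In particular σ is bijective.
Since σ is bijective, we find the preimage of 13. The inverse of x ↦ x^19 on (ℤ_{53})^× is x ↦ x^11, because 19·11 = 209 = 4·52 + 1 ≡ 1 (mod 52) and x^{52} = 1 for x ≠ 0 (Fermat). So σ⁻¹(13) = 13^11 mod 53.
Repeated squaring mod 53: 13^1 ≡ 13, 13^2 ≡ 13² = 169 ≡ 10, 13^4 ≡ 10² = 100 ≡ 47, 13^8 ≡ 47² = 2209 ≡ 36. Since 11 = 8 + 2 + 1, 13^11 ≡ 36·10·13: 36·10 = 360 ≡ 42, then 42·13 = 546 ≡ 16. So 13^11 ≡ 16 (mod 53).
Hence σ⁻¹(13) = 16.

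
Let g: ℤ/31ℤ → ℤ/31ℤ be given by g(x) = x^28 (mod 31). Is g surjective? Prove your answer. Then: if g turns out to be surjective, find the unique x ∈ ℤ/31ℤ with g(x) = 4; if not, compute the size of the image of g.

g(15): Repeated squaring mod 31: 15^1 ≡ 15, 15^2 ≡ 15² = 225 ≡ 8, 15^4 ≡ 8² = 64 ≡ 2, 15^8 ≡ 2² = 4, 15^16 ≡ 4² = 16. Since 28 = 16 + 8 + 4, 15^28 ≡ 16·4·2: 16·4 = 64 ≡ 2, then 2·2 = 4. So 15^28 ≡ 4 (mod 31).
g(16): Repeated squaring mod 31: 16^1 ≡ 16, 16^2 ≡ 16² = 256 ≡ 8, 16^4 ≡ 8² = 64 ≡ 2, 16^8 ≡ 2² = 4, 16^16 ≡ 4² = 16. Since 28 = 16 + 8 + 4, 16^28 ≡ 16·4·2: 16·4 = 64 ≡ 2, then 2·2 = 4. So 16^28 ≡ 4 (mod 31).
So g(15) = g(16) = 4 while 15 ≠ 16, so g is not injective.
A non-injective map from the 31-element set ℤ/31ℤ to itself takes at most 30 distinct values, so it cannot be surjective. Therefore g is not surjective.
Since g is not surjective, we determine |image(g)|. Computing x^28 mod 31 for each x (by repeated squaring, reducing mod 31 at every step), the values g(0), g(1), …, g(30) are: 0, 1, 8, 7, 2, 5, 25, 19, 16, 18, 9, 10, 14, 20, 28, 4, 4, 28, 20, 14, 10, 9, 18, 16, 19, 25, 5, 2, 7, 8, 1.
The distinct values are {0, 1, 2, 4, 5, 7, 8, 9, 10, 14, 16, 18, 19, 20, 25, 28}; there are 16 of them.

16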